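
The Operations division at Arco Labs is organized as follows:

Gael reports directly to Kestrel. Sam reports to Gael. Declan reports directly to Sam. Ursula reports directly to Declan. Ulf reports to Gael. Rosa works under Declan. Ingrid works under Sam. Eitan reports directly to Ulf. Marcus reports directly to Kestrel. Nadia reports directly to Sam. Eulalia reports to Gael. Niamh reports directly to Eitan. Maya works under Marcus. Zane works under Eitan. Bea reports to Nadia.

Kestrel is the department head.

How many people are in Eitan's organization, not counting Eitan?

2

Eitan directly manages Niamh, Zane. Niamh has no reports. Zane has no reports. So Eitan's organization is 2 direct reports plus everyone under them: 1 + 1 = 2.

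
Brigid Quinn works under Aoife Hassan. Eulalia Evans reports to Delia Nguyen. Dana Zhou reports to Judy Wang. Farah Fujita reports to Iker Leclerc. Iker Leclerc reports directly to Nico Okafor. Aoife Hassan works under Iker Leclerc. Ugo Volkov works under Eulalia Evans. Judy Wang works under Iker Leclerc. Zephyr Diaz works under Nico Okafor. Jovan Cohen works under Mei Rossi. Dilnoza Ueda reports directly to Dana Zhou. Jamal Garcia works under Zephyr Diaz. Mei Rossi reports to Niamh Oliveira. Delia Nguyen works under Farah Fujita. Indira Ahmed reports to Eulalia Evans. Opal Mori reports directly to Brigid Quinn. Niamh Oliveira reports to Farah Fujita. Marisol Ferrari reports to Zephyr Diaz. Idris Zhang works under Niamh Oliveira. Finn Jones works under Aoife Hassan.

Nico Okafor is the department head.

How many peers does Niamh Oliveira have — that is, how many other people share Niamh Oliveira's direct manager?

Niamh Oliveira reports to Farah Fujita. Farah Fujita's other direct reports are Delia Nguyen — 1 peer.

1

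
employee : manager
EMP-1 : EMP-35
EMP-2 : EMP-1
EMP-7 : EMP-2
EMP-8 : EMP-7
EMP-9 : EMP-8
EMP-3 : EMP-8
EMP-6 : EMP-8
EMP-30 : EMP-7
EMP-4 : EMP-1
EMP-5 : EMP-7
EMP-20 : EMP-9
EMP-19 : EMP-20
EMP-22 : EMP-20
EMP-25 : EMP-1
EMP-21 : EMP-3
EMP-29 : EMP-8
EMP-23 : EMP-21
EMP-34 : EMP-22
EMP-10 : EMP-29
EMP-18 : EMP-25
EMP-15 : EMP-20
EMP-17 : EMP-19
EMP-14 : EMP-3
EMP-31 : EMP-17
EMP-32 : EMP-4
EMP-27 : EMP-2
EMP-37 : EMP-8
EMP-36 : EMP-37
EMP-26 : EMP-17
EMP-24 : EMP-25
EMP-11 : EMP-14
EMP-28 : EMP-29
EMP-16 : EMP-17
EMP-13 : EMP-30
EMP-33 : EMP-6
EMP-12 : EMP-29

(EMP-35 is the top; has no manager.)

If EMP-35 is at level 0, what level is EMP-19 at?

Chain from EMP-19 up to EMP-35: EMP-19 → EMP-20 → EMP-9 → EMP-8 → EMP-7 → EMP-2 → EMP-1 → EMP-35. That is 7 steps up, so EMP-19 is 7 levels below EMP-35.

7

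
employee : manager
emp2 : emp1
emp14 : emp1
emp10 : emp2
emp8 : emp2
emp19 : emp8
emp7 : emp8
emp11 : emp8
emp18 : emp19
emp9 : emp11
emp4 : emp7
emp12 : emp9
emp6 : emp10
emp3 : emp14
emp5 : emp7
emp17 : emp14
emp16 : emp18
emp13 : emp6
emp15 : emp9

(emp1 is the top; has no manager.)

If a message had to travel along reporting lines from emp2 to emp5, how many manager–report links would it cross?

emp5 is in emp2's organization: the chain from emp5 up to emp2 is emp5 → emp7 → emp8 → emp2, which is 3 links.

3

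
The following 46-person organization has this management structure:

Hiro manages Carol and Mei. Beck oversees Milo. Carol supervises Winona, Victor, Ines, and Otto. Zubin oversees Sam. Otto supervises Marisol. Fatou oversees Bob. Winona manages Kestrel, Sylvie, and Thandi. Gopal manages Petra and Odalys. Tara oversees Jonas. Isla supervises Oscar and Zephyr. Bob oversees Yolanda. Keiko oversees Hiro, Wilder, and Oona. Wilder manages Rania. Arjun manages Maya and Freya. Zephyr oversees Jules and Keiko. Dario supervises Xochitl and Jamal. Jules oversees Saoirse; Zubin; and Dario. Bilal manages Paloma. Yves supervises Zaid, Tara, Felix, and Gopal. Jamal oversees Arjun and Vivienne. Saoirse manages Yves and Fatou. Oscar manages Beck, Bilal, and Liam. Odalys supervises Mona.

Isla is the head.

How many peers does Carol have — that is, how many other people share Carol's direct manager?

1

Carol reports to Hiro. Hiro's other direct reports are Mei — 1 peer.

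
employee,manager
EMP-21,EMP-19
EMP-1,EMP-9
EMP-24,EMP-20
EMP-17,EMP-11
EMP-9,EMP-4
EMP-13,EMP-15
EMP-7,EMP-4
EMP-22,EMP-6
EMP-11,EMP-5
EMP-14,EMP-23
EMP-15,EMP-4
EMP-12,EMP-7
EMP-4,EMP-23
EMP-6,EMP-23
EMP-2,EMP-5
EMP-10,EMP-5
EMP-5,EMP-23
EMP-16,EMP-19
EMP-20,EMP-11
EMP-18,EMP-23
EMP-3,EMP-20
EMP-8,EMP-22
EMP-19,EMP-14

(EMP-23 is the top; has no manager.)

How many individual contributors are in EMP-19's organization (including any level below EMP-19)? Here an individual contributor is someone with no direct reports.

The people in EMP-19's organization with no one reporting to them are EMP-16, EMP-21. That is 2.

2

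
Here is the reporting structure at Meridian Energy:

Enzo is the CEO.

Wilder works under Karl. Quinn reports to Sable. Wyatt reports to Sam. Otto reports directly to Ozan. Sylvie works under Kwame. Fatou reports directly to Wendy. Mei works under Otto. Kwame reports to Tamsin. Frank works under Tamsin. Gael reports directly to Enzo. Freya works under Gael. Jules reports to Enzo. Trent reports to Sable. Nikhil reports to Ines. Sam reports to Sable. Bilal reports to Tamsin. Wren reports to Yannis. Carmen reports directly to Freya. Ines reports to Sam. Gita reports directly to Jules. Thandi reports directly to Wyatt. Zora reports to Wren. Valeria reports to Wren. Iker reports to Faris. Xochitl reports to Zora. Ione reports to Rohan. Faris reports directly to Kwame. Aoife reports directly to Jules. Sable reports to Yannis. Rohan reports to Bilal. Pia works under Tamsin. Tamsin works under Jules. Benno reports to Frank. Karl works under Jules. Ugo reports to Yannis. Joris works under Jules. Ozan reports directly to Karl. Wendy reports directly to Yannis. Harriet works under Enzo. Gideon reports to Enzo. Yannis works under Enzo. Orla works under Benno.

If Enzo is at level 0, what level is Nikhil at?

Chain from Nikhil up to Enzo: Nikhil → Ines → Sam → Sable → Yannis → Enzo. That is 5 steps up, so Nikhil is 5 levels below Enzo.

5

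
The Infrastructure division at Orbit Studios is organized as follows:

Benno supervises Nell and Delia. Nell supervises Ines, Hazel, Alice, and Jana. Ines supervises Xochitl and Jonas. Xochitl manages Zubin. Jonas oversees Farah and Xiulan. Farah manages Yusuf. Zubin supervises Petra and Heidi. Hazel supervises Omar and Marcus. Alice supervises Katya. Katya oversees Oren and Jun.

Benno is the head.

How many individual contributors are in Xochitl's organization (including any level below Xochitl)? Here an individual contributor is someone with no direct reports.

The people in Xochitl's organization with no one reporting to them are Heidi, Petra. That is 2.

2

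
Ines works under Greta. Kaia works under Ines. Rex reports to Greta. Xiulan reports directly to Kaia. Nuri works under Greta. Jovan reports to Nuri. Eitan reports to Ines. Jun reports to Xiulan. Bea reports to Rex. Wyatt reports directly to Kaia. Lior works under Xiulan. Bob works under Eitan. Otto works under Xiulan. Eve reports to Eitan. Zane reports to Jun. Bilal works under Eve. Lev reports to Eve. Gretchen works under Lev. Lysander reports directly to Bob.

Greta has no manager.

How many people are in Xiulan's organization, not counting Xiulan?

4

Xiulan directly manages Jun, Lior, Otto. Under Jun: Zane (1). Lior has no reports. Otto has no reports. So Xiulan's organization is 3 direct reports plus everyone under them: 2 + 1 + 1 = 4.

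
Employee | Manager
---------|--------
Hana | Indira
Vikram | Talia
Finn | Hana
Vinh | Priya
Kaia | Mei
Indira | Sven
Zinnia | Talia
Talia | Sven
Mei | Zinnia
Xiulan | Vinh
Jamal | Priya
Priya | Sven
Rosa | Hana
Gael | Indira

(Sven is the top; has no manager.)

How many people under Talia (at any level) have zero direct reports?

2

The people in Talia's organization with no one reporting to them are Vikram, Kaia. That is 2.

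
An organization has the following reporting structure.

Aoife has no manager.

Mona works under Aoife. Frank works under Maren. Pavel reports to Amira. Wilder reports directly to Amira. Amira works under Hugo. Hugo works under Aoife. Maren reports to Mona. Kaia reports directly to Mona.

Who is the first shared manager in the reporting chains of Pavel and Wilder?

Pavel's chain of managers is Amira, Hugo, Aoife. Wilder's chain of managers is Amira, Hugo, Aoife. The first manager that appears in both chains is Amira.

Amira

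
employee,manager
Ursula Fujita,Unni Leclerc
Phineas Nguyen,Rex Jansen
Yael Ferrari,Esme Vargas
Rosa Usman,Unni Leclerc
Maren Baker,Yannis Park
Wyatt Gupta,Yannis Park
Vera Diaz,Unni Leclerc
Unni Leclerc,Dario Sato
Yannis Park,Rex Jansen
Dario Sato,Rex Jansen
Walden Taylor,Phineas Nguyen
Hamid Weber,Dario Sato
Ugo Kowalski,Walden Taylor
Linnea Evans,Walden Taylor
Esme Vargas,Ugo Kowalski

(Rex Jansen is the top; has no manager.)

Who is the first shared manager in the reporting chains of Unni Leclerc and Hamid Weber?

Dario Sato

Unni Leclerc's chain of managers is Dario Sato, Rex Jansen. Hamid Weber's chain of managers is Dario Sato, Rex Jansen. The first manager that appears in both chains is Dario Sato.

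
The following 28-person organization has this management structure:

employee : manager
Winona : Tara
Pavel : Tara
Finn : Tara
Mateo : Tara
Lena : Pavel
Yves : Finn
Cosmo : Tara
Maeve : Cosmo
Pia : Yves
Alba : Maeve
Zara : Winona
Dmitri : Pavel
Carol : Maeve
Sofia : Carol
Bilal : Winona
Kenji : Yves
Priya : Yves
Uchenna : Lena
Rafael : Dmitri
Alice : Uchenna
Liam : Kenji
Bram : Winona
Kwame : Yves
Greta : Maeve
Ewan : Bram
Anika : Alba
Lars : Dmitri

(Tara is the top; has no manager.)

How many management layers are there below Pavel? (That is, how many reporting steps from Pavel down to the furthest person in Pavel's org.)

3

The longest chain under Pavel runs Pavel → Lena → Uchenna → Alice, which is 3 levels below Pavel.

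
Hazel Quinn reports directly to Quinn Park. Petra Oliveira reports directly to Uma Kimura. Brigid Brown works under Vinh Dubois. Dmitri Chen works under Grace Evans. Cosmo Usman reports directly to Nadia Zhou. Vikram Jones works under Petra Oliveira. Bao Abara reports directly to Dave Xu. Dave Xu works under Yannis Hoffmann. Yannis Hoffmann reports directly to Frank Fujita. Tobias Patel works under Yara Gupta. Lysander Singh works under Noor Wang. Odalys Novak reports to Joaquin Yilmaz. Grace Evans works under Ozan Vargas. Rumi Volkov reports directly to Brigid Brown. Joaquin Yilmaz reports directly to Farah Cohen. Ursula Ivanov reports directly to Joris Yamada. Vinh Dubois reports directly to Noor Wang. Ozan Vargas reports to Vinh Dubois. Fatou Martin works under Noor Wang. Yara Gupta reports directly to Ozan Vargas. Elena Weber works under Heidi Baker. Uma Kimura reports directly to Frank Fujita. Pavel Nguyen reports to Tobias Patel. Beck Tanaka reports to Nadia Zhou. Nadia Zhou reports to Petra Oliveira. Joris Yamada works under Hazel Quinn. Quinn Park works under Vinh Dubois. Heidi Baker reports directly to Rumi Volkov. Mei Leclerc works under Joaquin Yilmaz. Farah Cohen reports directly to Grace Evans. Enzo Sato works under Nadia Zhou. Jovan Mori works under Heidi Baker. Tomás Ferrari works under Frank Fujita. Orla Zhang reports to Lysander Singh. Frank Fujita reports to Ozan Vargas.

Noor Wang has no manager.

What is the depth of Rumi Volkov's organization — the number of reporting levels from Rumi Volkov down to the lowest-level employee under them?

2

The longest chain under Rumi Volkov runs Rumi Volkov → Heidi Baker → Elena Weber, which is 2 levels below Rumi Volkov.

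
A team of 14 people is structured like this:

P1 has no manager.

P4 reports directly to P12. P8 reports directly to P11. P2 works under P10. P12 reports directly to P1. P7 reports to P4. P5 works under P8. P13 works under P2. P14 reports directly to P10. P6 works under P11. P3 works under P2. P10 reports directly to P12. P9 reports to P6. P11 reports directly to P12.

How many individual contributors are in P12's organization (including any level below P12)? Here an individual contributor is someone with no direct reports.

6

The people in P12's organization with no one reporting to them are P7, P14, P3, P13, P5, P9. That is 6.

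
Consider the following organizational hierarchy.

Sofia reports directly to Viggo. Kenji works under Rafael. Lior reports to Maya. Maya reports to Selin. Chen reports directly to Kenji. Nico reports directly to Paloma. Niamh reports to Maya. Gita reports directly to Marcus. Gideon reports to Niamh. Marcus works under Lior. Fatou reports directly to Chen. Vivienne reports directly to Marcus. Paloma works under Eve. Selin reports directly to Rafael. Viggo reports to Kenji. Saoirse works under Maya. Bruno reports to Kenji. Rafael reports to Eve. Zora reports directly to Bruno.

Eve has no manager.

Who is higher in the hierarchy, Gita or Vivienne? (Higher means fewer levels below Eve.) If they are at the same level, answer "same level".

Both Gita and Vivienne are 6 levels below Eve.

same level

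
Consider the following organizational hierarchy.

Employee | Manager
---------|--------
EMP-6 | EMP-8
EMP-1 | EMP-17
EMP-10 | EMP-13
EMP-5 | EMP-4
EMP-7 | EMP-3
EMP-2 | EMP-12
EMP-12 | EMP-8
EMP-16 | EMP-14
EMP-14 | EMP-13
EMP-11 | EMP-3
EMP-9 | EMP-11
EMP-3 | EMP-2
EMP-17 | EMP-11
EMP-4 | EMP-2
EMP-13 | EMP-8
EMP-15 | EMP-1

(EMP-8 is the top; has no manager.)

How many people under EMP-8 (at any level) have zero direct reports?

7

The people in EMP-8's organization with no one reporting to them are EMP-6, EMP-10, EMP-16, EMP-5, EMP-9, EMP-15, EMP-7. That is 7.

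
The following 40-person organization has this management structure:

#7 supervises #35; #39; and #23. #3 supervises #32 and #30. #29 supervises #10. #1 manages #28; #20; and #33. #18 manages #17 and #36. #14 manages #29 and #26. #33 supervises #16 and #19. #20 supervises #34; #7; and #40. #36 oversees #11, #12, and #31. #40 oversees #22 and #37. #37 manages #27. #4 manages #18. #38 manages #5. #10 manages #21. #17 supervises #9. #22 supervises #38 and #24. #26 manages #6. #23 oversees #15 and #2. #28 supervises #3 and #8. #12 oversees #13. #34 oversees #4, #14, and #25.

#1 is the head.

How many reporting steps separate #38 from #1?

Chain from #38 up to #1: #38 → #22 → #40 → #20 → #1. That is 4 steps up, so #38 is 4 levels below #1.

4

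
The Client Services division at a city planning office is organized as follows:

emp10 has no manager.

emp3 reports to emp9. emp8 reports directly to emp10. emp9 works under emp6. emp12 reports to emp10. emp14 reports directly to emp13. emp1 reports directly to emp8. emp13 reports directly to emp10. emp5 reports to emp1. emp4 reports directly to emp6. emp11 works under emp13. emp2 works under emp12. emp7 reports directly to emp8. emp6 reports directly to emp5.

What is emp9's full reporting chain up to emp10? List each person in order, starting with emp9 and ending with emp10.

emp9 reports to emp6. emp6 reports to emp5. emp5 reports to emp1. emp1 reports to emp8. emp8 reports to emp10. emp10 is at the top.

emp9 -> emp6 -> emp5 -> emp1 -> emp8 -> emp10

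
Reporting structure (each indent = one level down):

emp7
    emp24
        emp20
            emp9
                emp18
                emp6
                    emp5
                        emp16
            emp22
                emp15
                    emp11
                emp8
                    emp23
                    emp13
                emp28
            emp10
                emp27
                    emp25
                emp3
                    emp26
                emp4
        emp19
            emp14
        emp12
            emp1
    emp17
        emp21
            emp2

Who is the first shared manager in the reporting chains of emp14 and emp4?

emp14's chain of managers is emp19, emp24, emp7. emp4's chain of managers is emp10, emp20, emp24, emp7. The first manager that appears in both chains is emp24.

emp24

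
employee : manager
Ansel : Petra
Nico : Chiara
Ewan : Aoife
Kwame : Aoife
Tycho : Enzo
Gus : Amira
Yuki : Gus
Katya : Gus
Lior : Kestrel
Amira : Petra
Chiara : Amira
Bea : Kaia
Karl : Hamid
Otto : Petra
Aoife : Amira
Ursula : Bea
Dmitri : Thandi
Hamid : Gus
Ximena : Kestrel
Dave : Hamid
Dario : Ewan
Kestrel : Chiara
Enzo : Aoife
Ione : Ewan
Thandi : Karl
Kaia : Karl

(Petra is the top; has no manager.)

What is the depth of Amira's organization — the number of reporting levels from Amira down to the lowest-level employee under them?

6

The longest chain under Amira runs Amira → Gus → Hamid → Karl → Kaia → Bea → Ursula, which is 6 levels below Amira.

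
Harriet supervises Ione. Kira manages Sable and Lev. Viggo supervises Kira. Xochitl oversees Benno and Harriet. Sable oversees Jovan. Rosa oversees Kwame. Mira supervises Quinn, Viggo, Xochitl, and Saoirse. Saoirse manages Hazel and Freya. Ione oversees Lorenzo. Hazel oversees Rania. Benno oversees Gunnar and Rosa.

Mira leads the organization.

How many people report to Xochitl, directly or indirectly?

7

Xochitl directly manages Benno, Harriet. Under Benno: Rosa, Kwame, Gunnar (3). Under Harriet: Ione, Lorenzo (2). So Xochitl's organization is 2 direct reports plus everyone under them: 4 + 3 = 7.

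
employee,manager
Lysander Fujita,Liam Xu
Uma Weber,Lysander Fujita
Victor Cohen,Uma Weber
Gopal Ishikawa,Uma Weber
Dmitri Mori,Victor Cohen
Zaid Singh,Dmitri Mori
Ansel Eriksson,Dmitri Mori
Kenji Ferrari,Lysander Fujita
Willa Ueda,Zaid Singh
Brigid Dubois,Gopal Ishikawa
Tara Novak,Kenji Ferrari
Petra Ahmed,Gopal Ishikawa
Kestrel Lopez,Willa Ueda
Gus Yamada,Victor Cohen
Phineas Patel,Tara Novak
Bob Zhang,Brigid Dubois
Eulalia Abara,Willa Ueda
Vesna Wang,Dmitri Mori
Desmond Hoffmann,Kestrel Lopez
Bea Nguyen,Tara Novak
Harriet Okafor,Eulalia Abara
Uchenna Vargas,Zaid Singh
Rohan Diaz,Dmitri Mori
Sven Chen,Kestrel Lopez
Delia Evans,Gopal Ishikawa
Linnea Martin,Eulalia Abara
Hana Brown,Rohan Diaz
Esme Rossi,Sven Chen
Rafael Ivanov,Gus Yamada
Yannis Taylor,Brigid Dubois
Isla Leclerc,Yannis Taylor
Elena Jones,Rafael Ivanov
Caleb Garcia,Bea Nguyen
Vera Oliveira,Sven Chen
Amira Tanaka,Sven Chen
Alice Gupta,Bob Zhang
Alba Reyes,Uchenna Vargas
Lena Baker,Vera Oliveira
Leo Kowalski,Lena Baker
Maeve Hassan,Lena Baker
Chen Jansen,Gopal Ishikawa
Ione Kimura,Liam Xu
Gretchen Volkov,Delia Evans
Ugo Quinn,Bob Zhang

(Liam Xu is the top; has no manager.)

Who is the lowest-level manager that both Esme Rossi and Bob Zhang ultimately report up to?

Uma Weber

Esme Rossi's chain of managers is Sven Chen, Kestrel Lopez, Willa Ueda, Zaid Singh, Dmitri Mori, Victor Cohen, Uma Weber, Lysander Fujita, Liam Xu. Bob Zhang's chain of managers is Brigid Dubois, Gopal Ishikawa, Uma Weber, Lysander Fujita, Liam Xu. The first manager that appears in both chains is Uma Weber.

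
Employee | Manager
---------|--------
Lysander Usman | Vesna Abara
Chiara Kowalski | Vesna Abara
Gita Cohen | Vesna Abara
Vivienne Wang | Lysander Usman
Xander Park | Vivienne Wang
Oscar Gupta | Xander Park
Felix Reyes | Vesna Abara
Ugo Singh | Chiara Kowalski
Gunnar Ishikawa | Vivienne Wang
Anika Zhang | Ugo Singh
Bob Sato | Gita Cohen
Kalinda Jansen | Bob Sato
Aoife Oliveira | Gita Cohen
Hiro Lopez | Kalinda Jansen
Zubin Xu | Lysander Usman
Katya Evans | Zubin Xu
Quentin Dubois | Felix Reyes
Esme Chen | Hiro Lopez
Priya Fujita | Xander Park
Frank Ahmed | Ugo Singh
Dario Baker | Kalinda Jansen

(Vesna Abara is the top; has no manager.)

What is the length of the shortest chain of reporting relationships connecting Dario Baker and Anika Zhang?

Dario Baker is 4 levels below Vesna Abara, and Anika Zhang is 3 levels below Vesna Abara (their lowest common manager). The shortest path runs up from Dario Baker to Vesna Abara and back down to Anika Zhang: 4 + 3 = 7 links.

7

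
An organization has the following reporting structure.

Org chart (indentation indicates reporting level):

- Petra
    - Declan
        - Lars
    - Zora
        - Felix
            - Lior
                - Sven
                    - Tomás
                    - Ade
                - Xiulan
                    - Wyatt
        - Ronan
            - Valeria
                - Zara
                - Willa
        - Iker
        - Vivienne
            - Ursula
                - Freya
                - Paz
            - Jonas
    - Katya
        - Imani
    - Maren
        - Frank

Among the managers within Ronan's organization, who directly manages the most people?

Valeria

Direct-report counts within Ronan's organization: Ronan has 1; Valeria has 2. The largest is 2, held by Valeria.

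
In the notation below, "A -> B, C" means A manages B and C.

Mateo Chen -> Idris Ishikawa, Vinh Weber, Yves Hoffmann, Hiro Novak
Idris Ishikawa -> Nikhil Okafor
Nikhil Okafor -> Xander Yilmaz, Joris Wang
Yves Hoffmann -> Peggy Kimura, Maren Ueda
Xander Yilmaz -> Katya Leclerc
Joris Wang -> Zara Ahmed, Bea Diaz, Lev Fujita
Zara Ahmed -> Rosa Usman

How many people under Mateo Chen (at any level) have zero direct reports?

The people in Mateo Chen's organization with no one reporting to them are Hiro Novak, Maren Ueda, Peggy Kimura, Vinh Weber, Lev Fujita, Bea Diaz, Rosa Usman, Katya Leclerc. That is 8.

8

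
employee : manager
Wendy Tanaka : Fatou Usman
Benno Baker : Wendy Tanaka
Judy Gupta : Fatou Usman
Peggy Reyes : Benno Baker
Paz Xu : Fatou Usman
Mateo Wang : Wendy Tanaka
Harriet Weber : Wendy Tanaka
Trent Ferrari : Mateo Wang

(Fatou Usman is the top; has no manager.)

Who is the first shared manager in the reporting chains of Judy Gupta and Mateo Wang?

Fatou Usman

Judy Gupta's chain of managers is Fatou Usman. Mateo Wang's chain of managers is Wendy Tanaka, Fatou Usman. The first manager that appears in both chains is Fatou Usman.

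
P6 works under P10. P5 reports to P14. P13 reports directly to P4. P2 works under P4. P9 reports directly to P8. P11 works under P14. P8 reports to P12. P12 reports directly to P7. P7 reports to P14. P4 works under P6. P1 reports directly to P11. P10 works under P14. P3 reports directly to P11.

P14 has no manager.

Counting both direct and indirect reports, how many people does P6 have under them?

3

P6 directly manages P4. Under P4: P13, P2 (2). That's 3 in total.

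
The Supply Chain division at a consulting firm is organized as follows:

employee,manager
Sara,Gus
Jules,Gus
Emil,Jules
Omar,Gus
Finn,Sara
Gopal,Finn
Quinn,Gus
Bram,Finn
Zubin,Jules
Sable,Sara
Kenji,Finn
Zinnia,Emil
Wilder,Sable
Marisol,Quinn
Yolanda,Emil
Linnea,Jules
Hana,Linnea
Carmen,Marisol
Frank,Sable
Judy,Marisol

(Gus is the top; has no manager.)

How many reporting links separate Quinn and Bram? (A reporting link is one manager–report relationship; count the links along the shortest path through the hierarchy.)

4

Quinn is 1 level below Gus, and Bram is 3 levels below Gus (their lowest common manager). The shortest path runs up from Quinn to Gus and back down to Bram: 1 + 3 = 4 links.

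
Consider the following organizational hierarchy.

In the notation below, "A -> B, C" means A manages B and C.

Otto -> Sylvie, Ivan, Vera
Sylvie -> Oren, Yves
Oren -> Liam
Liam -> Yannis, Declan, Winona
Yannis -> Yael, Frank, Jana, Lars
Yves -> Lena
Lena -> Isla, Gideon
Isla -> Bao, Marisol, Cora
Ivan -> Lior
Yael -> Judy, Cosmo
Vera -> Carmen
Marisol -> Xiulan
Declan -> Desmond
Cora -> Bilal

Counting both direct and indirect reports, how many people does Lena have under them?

Lena directly manages Isla, Gideon. Under Isla: Cora, Bilal, Marisol, Xiulan, Bao (5). Gideon has no reports. So Lena's organization is 2 direct reports plus everyone under them: 6 + 1 = 7.

7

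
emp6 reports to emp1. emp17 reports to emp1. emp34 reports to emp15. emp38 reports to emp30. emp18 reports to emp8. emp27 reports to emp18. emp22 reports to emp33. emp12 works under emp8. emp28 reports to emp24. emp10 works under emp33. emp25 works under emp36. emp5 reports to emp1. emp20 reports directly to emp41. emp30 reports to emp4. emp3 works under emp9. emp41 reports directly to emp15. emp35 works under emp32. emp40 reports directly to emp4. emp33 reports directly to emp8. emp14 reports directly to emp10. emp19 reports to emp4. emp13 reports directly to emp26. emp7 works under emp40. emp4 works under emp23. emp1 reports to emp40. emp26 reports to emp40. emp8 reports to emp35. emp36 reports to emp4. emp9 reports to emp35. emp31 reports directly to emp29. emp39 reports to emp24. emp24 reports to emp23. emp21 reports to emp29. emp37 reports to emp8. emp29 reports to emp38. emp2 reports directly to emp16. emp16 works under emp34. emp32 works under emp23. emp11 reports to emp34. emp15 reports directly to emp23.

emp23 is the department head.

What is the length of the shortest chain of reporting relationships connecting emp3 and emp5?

8

emp3 is 4 levels below emp23, and emp5 is 4 levels below emp23 (their lowest common manager). The shortest path runs up from emp3 to emp23 and back down to emp5: 4 + 4 = 8 links.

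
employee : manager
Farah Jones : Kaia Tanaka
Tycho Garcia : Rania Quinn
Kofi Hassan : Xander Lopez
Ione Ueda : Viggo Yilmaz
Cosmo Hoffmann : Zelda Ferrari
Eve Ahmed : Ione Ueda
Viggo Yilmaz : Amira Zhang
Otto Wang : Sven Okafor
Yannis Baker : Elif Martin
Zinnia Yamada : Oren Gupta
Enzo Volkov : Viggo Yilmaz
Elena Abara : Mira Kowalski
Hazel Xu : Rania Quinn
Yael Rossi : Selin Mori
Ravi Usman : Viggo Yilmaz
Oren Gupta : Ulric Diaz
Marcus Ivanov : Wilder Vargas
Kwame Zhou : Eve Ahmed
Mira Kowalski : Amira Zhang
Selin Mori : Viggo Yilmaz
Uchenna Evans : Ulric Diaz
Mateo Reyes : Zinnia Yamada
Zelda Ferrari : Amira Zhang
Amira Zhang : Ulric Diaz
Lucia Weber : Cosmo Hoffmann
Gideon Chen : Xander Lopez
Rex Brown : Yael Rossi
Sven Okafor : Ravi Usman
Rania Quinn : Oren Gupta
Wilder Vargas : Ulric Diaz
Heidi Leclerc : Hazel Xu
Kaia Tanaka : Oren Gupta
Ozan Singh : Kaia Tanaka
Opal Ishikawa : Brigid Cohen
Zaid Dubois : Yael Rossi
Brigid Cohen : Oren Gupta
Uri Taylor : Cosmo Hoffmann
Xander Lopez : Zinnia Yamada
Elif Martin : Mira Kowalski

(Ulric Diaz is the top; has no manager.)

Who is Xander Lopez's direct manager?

Xander Lopez reports directly to Zinnia Yamada.

Zinnia Yamada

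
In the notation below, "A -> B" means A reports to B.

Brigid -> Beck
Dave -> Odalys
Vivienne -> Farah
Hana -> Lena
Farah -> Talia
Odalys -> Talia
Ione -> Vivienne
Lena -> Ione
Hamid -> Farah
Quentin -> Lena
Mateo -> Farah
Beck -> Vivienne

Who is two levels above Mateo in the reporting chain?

Talia

Mateo reports to Farah, and Farah reports to Talia. So Mateo's skip-level manager is Talia.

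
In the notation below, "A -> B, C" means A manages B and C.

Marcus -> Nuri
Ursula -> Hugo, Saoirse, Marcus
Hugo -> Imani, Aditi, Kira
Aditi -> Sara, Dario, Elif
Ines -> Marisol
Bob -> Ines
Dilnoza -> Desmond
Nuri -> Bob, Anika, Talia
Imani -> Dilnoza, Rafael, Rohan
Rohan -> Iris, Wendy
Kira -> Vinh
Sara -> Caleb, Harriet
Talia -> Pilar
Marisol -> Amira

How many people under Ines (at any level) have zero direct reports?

The only person in Ines's organization with no one reporting to them is Amira. That is 1.

1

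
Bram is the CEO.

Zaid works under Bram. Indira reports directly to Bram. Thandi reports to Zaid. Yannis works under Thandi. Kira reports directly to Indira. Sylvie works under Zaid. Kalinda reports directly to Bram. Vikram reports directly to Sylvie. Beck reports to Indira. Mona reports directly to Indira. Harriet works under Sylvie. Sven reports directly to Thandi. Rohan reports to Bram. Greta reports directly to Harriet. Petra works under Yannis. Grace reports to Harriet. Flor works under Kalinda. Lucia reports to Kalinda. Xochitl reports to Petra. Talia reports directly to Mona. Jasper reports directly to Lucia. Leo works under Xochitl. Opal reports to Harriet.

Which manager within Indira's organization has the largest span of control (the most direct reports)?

Indira

Direct-report counts within Indira's organization: Indira has 3; Mona has 1. The largest is 3, held by Indira.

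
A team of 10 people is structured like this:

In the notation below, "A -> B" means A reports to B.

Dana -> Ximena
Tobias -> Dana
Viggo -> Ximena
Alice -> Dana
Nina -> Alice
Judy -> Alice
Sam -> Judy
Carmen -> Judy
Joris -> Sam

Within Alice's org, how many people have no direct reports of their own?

3

The people in Alice's organization with no one reporting to them are Carmen, Joris, Nina. That is 3.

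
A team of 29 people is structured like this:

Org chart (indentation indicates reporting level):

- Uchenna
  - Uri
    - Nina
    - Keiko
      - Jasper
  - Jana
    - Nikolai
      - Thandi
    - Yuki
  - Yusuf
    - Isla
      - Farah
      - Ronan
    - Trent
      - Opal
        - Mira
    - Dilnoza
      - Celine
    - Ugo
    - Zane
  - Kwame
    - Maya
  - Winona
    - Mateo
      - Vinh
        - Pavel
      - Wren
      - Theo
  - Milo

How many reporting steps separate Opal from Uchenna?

Chain from Opal up to Uchenna: Opal → Trent → Yusuf → Uchenna. That is 3 steps up, so Opal is 3 levels below Uchenna.

3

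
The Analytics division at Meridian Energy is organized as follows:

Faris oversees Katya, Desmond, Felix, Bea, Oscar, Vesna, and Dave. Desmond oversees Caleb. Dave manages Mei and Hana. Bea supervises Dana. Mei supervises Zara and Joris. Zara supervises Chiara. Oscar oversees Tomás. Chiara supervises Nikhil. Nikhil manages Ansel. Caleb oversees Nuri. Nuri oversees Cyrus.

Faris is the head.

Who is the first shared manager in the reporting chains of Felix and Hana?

Faris

Felix's chain of managers is Faris. Hana's chain of managers is Dave, Faris. The first manager that appears in both chains is Faris.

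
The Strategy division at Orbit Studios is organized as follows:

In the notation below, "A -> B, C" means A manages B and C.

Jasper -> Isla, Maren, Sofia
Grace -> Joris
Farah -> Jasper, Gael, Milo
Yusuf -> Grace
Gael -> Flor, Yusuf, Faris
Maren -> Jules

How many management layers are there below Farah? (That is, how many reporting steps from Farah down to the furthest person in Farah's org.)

4

The longest chain under Farah runs Farah → Gael → Yusuf → Grace → Joris, which is 4 levels below Farah.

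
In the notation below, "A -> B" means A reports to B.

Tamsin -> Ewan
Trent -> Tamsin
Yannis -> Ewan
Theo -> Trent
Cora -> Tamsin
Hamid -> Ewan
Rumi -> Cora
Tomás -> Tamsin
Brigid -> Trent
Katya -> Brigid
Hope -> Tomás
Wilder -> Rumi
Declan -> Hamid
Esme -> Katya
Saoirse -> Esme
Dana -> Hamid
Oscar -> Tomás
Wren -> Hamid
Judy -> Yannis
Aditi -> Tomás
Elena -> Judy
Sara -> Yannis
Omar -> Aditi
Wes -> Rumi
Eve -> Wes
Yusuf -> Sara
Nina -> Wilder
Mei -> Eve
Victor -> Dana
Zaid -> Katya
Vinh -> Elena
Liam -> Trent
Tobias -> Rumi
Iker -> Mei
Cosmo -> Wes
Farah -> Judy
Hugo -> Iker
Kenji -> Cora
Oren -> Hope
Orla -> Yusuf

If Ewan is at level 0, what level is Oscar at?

Chain from Oscar up to Ewan: Oscar → Tomás → Tamsin → Ewan. That is 3 steps up, so Oscar is 3 levels below Ewan.

3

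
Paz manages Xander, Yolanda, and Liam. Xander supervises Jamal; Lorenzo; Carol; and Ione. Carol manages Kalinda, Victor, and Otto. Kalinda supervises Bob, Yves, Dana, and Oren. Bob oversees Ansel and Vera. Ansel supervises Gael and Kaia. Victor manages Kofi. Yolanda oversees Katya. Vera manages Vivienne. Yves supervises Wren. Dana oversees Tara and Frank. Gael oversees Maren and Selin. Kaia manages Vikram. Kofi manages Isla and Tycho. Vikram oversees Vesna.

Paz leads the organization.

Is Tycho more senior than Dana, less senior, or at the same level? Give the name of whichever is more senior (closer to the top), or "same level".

Dana

Tycho is 5 levels below Paz; Dana is 4. Dana is higher.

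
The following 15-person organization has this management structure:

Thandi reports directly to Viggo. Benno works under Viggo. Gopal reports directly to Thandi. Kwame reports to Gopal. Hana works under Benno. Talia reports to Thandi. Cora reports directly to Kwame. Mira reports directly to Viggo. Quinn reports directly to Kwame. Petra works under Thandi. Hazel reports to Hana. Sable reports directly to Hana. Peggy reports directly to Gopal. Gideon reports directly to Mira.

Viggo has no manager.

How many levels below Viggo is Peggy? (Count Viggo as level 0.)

Chain from Peggy up to Viggo: Peggy → Gopal → Thandi → Viggo. That is 3 steps up, so Peggy is 3 levels below Viggo.

3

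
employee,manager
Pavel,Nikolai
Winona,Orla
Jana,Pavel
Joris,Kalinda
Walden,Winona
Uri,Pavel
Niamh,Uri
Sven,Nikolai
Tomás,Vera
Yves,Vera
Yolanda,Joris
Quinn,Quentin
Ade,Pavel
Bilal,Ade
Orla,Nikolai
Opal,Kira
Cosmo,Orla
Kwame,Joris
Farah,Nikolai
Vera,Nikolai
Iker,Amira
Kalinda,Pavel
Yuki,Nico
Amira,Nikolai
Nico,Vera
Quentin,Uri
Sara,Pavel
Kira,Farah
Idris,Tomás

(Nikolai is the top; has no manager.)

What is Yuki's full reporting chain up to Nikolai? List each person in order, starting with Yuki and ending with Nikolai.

Yuki reports to Nico. Nico reports to Vera. Vera reports to Nikolai. Nikolai is at the top.

Yuki -> Nico -> Vera -> Nikolai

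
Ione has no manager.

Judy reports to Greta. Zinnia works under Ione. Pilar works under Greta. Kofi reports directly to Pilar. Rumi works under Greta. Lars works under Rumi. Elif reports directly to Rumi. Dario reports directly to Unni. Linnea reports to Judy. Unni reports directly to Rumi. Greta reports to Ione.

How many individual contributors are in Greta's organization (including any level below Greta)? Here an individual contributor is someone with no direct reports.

The people in Greta's organization with no one reporting to them are Kofi, Lars, Dario, Elif, Linnea. That is 5.

5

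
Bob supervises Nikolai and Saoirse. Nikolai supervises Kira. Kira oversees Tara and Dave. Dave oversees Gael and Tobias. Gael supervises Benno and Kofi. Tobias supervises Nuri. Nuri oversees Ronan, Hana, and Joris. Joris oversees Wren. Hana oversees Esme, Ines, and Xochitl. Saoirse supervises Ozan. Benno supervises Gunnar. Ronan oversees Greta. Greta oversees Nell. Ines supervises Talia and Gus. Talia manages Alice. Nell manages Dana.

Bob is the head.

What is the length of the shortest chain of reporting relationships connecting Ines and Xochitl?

Ines is 1 level below Hana, and Xochitl is 1 level below Hana (their lowest common manager). The shortest path runs up from Ines to Hana and back down to Xochitl: 1 + 1 = 2 links.

2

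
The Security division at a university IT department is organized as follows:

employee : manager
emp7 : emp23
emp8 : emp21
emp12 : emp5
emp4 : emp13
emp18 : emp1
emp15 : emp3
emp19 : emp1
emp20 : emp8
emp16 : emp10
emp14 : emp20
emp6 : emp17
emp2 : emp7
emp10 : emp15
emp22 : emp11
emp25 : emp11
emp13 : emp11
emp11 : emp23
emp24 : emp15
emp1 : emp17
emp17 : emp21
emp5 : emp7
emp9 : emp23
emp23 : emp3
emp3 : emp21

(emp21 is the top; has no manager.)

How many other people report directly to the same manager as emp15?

emp15 reports to emp3. emp3's other direct reports are emp23 — 1 peer.

1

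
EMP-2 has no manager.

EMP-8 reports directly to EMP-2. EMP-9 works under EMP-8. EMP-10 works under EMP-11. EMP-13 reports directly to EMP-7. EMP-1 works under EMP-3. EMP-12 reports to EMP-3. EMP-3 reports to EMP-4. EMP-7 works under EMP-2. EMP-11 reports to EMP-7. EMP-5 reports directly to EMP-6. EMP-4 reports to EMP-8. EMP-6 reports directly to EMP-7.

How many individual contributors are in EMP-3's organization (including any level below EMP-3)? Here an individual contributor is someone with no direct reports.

2

The people in EMP-3's organization with no one reporting to them are EMP-1, EMP-12. That is 2.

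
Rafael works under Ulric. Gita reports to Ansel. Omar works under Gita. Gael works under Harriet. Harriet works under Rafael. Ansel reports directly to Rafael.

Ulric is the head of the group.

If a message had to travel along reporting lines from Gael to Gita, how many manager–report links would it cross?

4

Gael is 2 levels below Rafael, and Gita is 2 levels below Rafael (their lowest common manager). The shortest path runs up from Gael to Rafael and back down to Gita: 2 + 2 = 4 links.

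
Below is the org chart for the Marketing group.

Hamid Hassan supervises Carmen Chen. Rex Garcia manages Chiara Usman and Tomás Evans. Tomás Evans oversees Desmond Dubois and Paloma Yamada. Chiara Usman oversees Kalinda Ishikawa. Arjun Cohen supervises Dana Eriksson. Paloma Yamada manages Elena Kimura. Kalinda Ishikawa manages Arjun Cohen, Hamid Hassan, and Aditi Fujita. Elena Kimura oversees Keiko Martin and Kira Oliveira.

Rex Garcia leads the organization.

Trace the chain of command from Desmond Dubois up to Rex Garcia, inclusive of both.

Desmond Dubois -> Tomás Evans -> Rex Garcia

Desmond Dubois reports to Tomás Evans. Tomás Evans reports to Rex Garcia. Rex Garcia is at the top.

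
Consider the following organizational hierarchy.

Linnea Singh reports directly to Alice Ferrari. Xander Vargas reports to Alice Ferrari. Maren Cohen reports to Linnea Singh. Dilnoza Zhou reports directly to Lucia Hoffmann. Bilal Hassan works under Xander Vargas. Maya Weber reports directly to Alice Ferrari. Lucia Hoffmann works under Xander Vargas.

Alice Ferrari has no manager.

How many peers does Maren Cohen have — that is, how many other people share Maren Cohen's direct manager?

Maren Cohen reports to Linnea Singh, and Linnea Singh has no other direct reports. Maren Cohen has 0 peers.

0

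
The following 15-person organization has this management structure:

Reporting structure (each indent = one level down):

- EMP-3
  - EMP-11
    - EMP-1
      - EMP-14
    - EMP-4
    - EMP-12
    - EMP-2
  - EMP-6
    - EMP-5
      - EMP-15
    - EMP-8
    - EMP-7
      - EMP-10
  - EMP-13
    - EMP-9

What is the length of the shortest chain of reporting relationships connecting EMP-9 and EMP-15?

5

EMP-9 is 2 levels below EMP-3, and EMP-15 is 3 levels below EMP-3 (their lowest common manager). The shortest path runs up from EMP-9 to EMP-3 and back down to EMP-15: 2 + 3 = 5 links.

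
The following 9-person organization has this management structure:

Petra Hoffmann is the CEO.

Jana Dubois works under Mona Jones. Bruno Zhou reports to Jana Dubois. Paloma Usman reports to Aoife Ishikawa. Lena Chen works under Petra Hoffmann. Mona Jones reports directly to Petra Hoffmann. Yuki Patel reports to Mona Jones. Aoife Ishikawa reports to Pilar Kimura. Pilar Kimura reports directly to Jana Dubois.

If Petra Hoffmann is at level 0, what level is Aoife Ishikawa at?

4

Chain from Aoife Ishikawa up to Petra Hoffmann: Aoife Ishikawa → Pilar Kimura → Jana Dubois → Mona Jones → Petra Hoffmann. That is 4 steps up, so Aoife Ishikawa is 4 levels below Petra Hoffmann.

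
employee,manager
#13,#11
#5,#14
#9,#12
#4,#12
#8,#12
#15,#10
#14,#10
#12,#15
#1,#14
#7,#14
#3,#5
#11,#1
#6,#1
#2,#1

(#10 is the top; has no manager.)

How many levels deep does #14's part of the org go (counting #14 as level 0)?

3

The longest chain under #14 runs #14 → #1 → #11 → #13, which is 3 levels below #14.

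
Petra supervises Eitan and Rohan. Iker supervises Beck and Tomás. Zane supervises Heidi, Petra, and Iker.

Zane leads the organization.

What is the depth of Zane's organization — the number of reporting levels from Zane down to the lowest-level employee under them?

2

The longest chain under Zane runs Zane → Iker → Tomás, which is 2 levels below Zane.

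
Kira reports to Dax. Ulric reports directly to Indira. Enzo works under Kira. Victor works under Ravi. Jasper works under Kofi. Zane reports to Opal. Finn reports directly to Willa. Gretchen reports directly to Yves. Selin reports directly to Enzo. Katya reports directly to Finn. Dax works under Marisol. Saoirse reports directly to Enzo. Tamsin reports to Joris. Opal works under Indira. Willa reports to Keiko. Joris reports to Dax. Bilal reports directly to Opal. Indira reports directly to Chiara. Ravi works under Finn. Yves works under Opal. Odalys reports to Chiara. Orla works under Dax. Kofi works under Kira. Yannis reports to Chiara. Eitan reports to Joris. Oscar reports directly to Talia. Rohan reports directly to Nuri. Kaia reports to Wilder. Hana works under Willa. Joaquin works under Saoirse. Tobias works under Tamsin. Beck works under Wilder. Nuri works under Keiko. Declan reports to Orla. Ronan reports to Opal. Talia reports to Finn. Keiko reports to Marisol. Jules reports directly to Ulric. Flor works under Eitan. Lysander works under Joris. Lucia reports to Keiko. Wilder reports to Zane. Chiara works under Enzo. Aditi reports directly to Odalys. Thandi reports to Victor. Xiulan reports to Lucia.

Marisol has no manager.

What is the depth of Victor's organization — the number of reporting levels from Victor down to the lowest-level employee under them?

1

The longest chain under Victor runs Victor → Thandi, which is 1 level below Victor.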